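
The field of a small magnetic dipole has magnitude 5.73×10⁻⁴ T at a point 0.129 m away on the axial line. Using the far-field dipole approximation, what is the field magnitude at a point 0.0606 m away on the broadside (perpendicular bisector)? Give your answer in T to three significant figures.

Dipole fields scale as 1/r³ in the far field.
The axial field is twice the equatorial field at the same r, so the geometry factor is 1/2.
B₂ = B₁ · (1/2) · (r₁/r₂)³ = 5.73×10⁻⁴ · 0.5 · (0.129/0.0606)³.
(r₁/r₂)³ = (2.129)³ = 9.646.
B₂ ≈ 0.002764 T.

B ≈ 0.00276 T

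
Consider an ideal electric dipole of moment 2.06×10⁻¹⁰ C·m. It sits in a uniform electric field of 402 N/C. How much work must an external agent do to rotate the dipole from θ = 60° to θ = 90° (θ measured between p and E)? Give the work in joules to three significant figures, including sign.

W_ext = ΔU = U(θ₂) − U(θ₁) = −pE cosθ₂ − (−pE cosθ₁) = pE(cosθ₁ − cosθ₂).
W = (2.06×10⁻¹⁰)(402)·(cos60° − cos90°) = (8.281×10⁻⁸)·(+0.5000) = 4.141×10⁻⁸ J.

W ≈ 4.14×10⁻⁸ J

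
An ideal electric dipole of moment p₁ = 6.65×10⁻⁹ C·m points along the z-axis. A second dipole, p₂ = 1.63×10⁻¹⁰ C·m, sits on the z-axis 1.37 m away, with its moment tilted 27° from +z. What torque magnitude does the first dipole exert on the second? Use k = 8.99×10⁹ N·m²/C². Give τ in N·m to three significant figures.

The second dipole sits on the axis of the first, so the field there is axial: E₁ = 2kp₁/r³ along +z.
E₁ = 2(8.99×10⁹)(6.65×10⁻⁹)/(1.37)³ = 46.50 N/C.
Torque on the second dipole: τ = p₂ E₁ sinθ.
τ = (1.63×10⁻¹⁰)(46.50)·sin27° = 3.441×10⁻⁹ N·m.

τ ≈ 3.44×10⁻⁹ N·m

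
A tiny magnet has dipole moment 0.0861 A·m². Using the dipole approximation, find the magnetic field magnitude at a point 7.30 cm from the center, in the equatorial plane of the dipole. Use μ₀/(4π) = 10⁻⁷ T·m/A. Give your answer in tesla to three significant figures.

B ≈ 2.21×10⁻⁵ T

In the equatorial plane B = (μ₀/4π)·m/r³ (half the axial value).
B = (10⁻⁷)·(0.0861) / (0.0730)³ = 2.213×10⁻⁵ T.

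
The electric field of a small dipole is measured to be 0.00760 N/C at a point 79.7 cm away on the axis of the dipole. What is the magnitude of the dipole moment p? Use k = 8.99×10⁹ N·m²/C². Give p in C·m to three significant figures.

On axis E = 2kp/r³, so p = Er³/(2k).
p = (0.00760)·(0.797)³ / (2·8.99×10⁹) = 2.140×10⁻¹³ C·m.

p ≈ 2.14×10⁻¹³ C·m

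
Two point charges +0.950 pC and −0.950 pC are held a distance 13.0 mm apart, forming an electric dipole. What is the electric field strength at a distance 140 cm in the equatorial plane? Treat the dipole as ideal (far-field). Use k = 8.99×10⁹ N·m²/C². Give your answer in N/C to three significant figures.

Dipole moment p = qd = (9.50×10⁻¹³ C)(0.0130 m) = 1.235×10⁻¹⁴ C·m.
In the equatorial plane E = kp/r³.
E = (8.99×10⁹)(1.235×10⁻¹⁴) / (1.40)³ = 4.046×10⁻⁵ N/C.

E ≈ 4.05×10⁻⁵ N/C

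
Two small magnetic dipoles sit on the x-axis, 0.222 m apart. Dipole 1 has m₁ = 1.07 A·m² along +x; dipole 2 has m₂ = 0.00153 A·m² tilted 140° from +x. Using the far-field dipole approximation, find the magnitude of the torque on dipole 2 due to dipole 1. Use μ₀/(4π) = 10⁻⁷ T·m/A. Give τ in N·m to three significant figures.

Dipole B is on the axis of dipole A, so B₁ there is axial: B₁ = (μ₀/4π)·2m₁/r³ along +x.
B₁ = 2(10⁻⁷)(1.07)/(0.222)³ = 1.956×10⁻⁵ T.
τ = m₂ B₁ sinθ.
τ = (0.00153)(1.956×10⁻⁵)·sin140° = 1.924×10⁻⁸ N·m.

τ ≈ 1.92×10⁻⁸ N·m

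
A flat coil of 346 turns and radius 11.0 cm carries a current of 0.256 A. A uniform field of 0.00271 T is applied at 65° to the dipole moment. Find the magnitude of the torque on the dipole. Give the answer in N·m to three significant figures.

m = NIA = NIπa² = 346·(0.256)·π·(0.110)² = 3.367 A·m².
Torque on a magnetic dipole: τ = mB sinθ.
τ = (3.367)(0.00271)·sin65° = 0.008270 N·m.

τ ≈ 0.00827 N·m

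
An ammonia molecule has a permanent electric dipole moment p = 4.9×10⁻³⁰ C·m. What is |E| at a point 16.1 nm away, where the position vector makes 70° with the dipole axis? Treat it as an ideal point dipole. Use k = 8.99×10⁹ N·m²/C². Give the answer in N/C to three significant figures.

At angle θ the dipole field magnitude is E = (kp/r³)·√(1 + 3cos²θ).
kp/r³ = (8.99×10⁹)(4.90×10⁻³⁰) / (1.61×10⁻⁸)³ = 1.056×10⁴ N/C.
√(1 + 3cos²70°) = √(1 + 3·0.1170) = √1.3509 ≈ 1.1623.
E ≈ 1.056×10⁴ × 1.162 = 1.227×10⁴ N/C.

E ≈ 1.23×10⁴ N/C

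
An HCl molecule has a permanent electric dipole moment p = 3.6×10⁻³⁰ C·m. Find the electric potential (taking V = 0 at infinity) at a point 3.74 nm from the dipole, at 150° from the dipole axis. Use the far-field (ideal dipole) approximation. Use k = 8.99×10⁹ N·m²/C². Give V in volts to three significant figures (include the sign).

The dipole potential is V = kp cosθ / r².
V = (8.99×10⁹)(3.60×10⁻³⁰)·cos150° / (3.74×10⁻⁹)² = -0.002004 V.

V ≈ -0.00200 V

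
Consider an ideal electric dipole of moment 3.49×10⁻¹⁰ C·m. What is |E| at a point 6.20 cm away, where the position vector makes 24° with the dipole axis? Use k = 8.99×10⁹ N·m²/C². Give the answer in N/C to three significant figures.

E ≈ 2.46×10⁴ N/C

At angle θ the dipole field magnitude is E = (kp/r³)·√(1 + 3cos²θ).
kp/r³ = (8.99×10⁹)(3.49×10⁻¹⁰) / (0.0620)³ = 1.316×10⁴ N/C.
√(1 + 3cos²24°) = √(1 + 3·0.8346) = √3.5037 ≈ 1.8718.
E ≈ 1.316×10⁴ × 1.872 = 2.464×10⁴ N/C.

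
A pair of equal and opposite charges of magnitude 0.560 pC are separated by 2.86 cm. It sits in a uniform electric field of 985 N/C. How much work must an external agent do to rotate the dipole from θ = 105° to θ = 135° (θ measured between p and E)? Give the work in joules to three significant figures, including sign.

W ≈ 7.07×10⁻¹² J

Dipole moment p = qd = (5.60×10⁻¹³ C)(0.0286 m) = 1.602×10⁻¹⁴ C·m.
W_ext = ΔU = U(θ₂) − U(θ₁) = −pE cosθ₂ − (−pE cosθ₁) = pE(cosθ₁ − cosθ₂).
W = (1.602×10⁻¹⁴)(985)·(cos105° − cos135°) = (1.578×10⁻¹¹)·(+0.4483) = 7.074×10⁻¹² J.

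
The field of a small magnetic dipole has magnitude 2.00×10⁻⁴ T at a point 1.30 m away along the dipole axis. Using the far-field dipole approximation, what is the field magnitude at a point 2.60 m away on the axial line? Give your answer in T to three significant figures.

Dipole fields scale as 1/r³ in the far field; the geometry is the same at both points.
B₂ = B₁ · (r₁/r₂)³ = 2.00×10⁻⁴ · (1.30/2.60)³.
(r₁/r₂)³ = (0.5)³ = 0.125.
B₂ ≈ 2.500×10⁻⁵ T.

B ≈ 2.50×10⁻⁵ T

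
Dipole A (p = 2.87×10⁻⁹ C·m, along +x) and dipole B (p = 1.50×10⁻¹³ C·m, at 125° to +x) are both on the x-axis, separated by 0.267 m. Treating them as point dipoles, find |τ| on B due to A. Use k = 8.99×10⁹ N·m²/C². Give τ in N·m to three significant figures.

τ ≈ 3.33×10⁻¹⁰ N·m

The second dipole sits on the axis of the first, so the field there is axial: E₁ = 2kp₁/r³ along +x.
E₁ = 2(8.99×10⁹)(2.87×10⁻⁹)/(0.267)³ = 2711 N/C.
Torque on the second dipole: τ = p₂ E₁ sinθ.
τ = (1.50×10⁻¹³)(2711)·sin125° = 3.331×10⁻¹⁰ N·m.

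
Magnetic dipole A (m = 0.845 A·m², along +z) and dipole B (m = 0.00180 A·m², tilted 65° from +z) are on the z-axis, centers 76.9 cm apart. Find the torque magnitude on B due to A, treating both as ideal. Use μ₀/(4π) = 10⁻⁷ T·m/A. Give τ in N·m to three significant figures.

Dipole B is on the axis of dipole A, so B₁ there is axial: B₁ = (μ₀/4π)·2m₁/r³ along +z.
B₁ = 2(10⁻⁷)(0.845)/(0.769)³ = 3.716×10⁻⁷ T.
τ = m₂ B₁ sinθ.
τ = (0.00180)(3.716×10⁻⁷)·sin65° = 6.063×10⁻¹⁰ N·m.

τ ≈ 6.06×10⁻¹⁰ N·m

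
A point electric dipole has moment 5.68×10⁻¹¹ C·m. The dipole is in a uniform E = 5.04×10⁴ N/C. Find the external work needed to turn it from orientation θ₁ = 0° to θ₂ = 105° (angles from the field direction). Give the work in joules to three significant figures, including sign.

W ≈ 3.60×10⁻⁶ J

W_ext = ΔU = U(θ₂) − U(θ₁) = −pE cosθ₂ − (−pE cosθ₁) = pE(cosθ₁ − cosθ₂).
W = (5.68×10⁻¹¹)(5.04×10⁴)·(cos0° − cos105°) = (2.863×10⁻⁶)·(+1.2588) = 3.604×10⁻⁶ J.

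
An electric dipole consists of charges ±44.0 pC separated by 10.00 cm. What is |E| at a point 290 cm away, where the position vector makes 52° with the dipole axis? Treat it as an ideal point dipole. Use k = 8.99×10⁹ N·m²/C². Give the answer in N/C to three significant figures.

E ≈ 0.00237 N/C

Dipole moment p = qd = (4.40×10⁻¹¹ C)(0.100 m) = 4.40×10⁻¹² C·m.
At angle θ the dipole field magnitude is E = (kp/r³)·√(1 + 3cos²θ).
kp/r³ = (8.99×10⁹)(4.40×10⁻¹²) / (2.90)³ = 0.001622 N/C.
√(1 + 3cos²52°) = √(1 + 3·0.3790) = √2.1371 ≈ 1.4619.
E ≈ 0.001622 × 1.462 = 0.002371 N/C.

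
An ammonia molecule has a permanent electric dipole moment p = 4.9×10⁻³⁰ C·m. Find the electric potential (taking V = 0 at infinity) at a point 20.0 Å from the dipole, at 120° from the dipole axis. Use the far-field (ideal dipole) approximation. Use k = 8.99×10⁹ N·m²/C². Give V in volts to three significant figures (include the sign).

The dipole potential is V = kp cosθ / r².
V = (8.99×10⁹)(4.90×10⁻³⁰)·cos120° / (2.00×10⁻⁹)² = -0.005506 V.

V ≈ -0.00551 V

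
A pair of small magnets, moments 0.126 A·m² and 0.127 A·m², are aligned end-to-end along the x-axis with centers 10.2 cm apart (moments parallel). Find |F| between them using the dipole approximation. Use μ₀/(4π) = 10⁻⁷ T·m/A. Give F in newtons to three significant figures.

On-axis B of dipole 1: B = (μ₀/4π)·2m₁/r³. Force on dipole 2: F = m₂·dB/dr.
dB/dr = −(μ₀/4π)·6m₁/r⁴, so |F| = (μ₀/4π)·6m₁m₂/r⁴.
F = 6(10⁻⁷)(0.126)(0.127)/(0.102)⁴ = 8.870×10⁻⁵ N.

F ≈ 8.87×10⁻⁵ N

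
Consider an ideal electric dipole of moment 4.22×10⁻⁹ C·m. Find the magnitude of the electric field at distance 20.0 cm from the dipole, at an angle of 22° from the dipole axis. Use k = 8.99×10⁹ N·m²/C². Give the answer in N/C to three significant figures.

E ≈ 8970 N/C

At angle θ the dipole field magnitude is E = (kp/r³)·√(1 + 3cos²θ).
kp/r³ = (8.99×10⁹)(4.22×10⁻⁹) / (0.200)³ = 4742 N/C.
√(1 + 3cos²22°) = √(1 + 3·0.8597) = √3.5790 ≈ 1.8918.
E ≈ 4742 × 1.892 = 8971 N/C.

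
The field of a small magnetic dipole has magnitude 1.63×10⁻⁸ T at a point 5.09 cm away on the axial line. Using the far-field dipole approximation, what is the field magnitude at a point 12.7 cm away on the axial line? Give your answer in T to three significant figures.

Dipole fields scale as 1/r³ in the far field; the geometry is the same at both points.
B₂ = B₁ · (r₁/r₂)³ = 1.63×10⁻⁸ · (5.09/12.7)³.
(r₁/r₂)³ = (0.4008)³ = 0.06438.
B₂ ≈ 1.049×10⁻⁹ T.

B ≈ 1.05×10⁻⁹ T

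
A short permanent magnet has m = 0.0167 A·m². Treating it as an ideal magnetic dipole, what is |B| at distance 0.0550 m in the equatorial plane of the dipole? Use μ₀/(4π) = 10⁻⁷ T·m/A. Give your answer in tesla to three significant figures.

B ≈ 1.00×10⁻⁵ T

In the equatorial plane B = (μ₀/4π)·m/r³ (half the axial value).
B = (10⁻⁷)·(0.0167) / (0.0550)³ = 1.004×10⁻⁵ T.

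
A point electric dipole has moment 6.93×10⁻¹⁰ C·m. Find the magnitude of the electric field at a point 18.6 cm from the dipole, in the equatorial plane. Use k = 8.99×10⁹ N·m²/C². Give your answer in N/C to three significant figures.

In the equatorial plane E = kp/r³.
E = (8.99×10⁹)(6.93×10⁻¹⁰) / (0.186)³ = 968.2 N/C.

E ≈ 968 N/C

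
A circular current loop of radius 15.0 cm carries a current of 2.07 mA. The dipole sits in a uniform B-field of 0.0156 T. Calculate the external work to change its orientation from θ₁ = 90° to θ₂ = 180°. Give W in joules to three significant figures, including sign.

Magnetic moment m = IA = Iπa² = (0.00207)·π·(0.150)² = 1.463×10⁻⁴ A·m².
W_ext = ΔU = −mB cosθ₂ + mB cosθ₁ = mB(cosθ₁ − cosθ₂).
W = (1.463×10⁻⁴)(0.0156)·(cos90° − cos180°) = (2.282×10⁻⁶)·(+1.0000) = 2.282×10⁻⁶ J.

W ≈ 2.28×10⁻⁶ J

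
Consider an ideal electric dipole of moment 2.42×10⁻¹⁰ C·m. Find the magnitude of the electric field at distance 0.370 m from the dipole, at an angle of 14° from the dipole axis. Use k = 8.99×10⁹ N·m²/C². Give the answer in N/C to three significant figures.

E ≈ 84.0 N/C

At angle θ the dipole field magnitude is E = (kp/r³)·√(1 + 3cos²θ).
kp/r³ = (8.99×10⁹)(2.42×10⁻¹⁰) / (0.370)³ = 42.95 N/C.
√(1 + 3cos²14°) = √(1 + 3·0.9415) = √3.8244 ≈ 1.9556.
E ≈ 42.95 × 1.956 = 83.99 N/C.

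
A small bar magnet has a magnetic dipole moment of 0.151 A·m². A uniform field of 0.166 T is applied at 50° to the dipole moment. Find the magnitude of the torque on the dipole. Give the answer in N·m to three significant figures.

Torque on a magnetic dipole: τ = mB sinθ.
τ = (0.151)(0.166)·sin50° = 0.01920 N·m.

τ ≈ 0.0192 N·m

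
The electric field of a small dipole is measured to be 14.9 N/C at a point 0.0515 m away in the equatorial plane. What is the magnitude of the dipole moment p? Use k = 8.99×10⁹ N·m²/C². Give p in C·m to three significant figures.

In the equatorial plane E = kp/r³, so p = Er³/(k).
p = (14.9)·(0.0515)³ / (8.99×10⁹) = 2.264×10⁻¹³ C·m.

p ≈ 2.26×10⁻¹³ C·m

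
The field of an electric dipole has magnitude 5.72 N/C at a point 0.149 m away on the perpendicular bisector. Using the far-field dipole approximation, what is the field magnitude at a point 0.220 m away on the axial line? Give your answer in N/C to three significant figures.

E ≈ 3.55 N/C

Dipole fields scale as 1/r³ in the far field.
The axial field is twice the equatorial field at the same r, so the geometry factor is 2/1.
E₂ = E₁ · (2/1) · (r₁/r₂)³ = 5.72 · 2 · (0.149/0.220)³.
(r₁/r₂)³ = (0.6773)³ = 0.3107.
E₂ ≈ 3.554 N/C.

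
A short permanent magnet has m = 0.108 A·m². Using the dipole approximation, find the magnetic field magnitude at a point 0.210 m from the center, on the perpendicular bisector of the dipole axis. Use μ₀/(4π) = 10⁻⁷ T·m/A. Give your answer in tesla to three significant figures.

In the equatorial plane B = (μ₀/4π)·m/r³ (half the axial value).
B = (10⁻⁷)·(0.108) / (0.210)³ = 1.166×10⁻⁶ T.

B ≈ 1.17×10⁻⁶ T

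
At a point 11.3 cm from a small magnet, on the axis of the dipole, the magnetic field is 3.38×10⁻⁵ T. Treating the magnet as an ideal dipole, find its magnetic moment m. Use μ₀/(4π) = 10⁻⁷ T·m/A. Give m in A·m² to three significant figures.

On axis B = (μ₀/4π)·2m/r³, so m = Br³·4π/(μ₀·2).
m = (3.38×10⁻⁵)·(0.113)³ / (2·10⁻⁷) = 0.2438 A·m².

m ≈ 0.244 A·m²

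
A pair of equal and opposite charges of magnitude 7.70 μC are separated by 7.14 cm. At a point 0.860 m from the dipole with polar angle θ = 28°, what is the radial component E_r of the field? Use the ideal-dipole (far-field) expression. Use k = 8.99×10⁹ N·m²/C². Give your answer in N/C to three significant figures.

E_r ≈ 1.37×10⁴ N/C

Dipole moment p = qd = (7.70×10⁻⁶ C)(0.0714 m) = 5.498×10⁻⁷ C·m.
For a dipole, E_r = (2kp cosθ)/r³.
kp/r³ = (8.99×10⁹)(5.498×10⁻⁷)/(0.860)³ = 7771 N/C.
E_r = 2·7771·cos28° = 1.372×10⁴ N/C.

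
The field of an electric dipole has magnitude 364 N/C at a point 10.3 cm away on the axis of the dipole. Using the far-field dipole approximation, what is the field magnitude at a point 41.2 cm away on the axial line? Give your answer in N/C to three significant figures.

Dipole fields scale as 1/r³ in the far field; the geometry is the same at both points.
E₂ = E₁ · (r₁/r₂)³ = 364 · (10.3/41.2)³.
(r₁/r₂)³ = (0.25)³ = 0.01562.
E₂ ≈ 5.688 N/C.

E ≈ 5.69 N/C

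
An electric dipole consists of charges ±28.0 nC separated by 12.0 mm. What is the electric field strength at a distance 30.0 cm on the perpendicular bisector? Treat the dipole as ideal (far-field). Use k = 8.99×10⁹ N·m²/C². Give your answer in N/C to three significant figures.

E ≈ 112 N/C

Dipole moment p = qd = (2.80×10⁻⁸ C)(0.0120 m) = 3.36×10⁻¹⁰ C·m.
On the perpendicular bisector E = kp/r³ (half the axial value at the same distance).
E = (8.99×10⁹)(3.36×10⁻¹⁰) / (0.300)³ = 111.9 N/C.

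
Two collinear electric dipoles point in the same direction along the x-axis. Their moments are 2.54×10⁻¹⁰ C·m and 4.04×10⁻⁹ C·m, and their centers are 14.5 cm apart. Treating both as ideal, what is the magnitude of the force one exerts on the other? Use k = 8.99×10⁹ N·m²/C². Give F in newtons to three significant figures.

F ≈ 1.25×10⁻⁴ N

On-axis field of dipole 1 at distance r: E = 2kp₁/r³. Force on dipole 2 is F = p₂·dE/dr (gradient along axis).
dE/dr = −6kp₁/r⁴, so |F| = 6kp₁p₂/r⁴ (attractive for aligned moments).
F = 6(8.99×10⁹)(2.54×10⁻¹⁰)(4.04×10⁻⁹)/(0.145)⁴ = 1.252×10⁻⁴ N.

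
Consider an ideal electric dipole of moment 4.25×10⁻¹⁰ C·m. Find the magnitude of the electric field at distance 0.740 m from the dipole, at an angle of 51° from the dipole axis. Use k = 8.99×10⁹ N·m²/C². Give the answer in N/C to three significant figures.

At angle θ the dipole field magnitude is E = (kp/r³)·√(1 + 3cos²θ).
kp/r³ = (8.99×10⁹)(4.25×10⁻¹⁰) / (0.740)³ = 9.429 N/C.
√(1 + 3cos²51°) = √(1 + 3·0.3960) = √2.1881 ≈ 1.4792.
E ≈ 9.429 × 1.479 = 13.95 N/C.

E ≈ 13.9 N/C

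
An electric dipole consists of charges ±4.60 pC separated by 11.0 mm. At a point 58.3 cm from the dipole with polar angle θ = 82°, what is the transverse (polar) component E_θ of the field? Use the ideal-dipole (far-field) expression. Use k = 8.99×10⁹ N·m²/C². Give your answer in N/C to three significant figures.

Dipole moment p = qd = (4.60×10⁻¹² C)(0.0110 m) = 5.06×10⁻¹⁴ C·m.
For a dipole, E_θ = (kp sinθ)/r³.
kp/r³ = (8.99×10⁹)(5.06×10⁻¹⁴)/(0.583)³ = 0.002296 N/C.
E_θ = 0.002296·sin82° = 0.002273 N/C.

E_θ ≈ 0.00227 N/C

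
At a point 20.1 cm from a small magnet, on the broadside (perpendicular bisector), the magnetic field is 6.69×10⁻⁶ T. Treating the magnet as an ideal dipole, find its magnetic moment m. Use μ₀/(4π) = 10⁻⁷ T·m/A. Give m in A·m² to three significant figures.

In the equatorial plane B = (μ₀/4π)·m/r³, so m = Br³·4π/(μ₀).
m = (6.69×10⁻⁶)·(0.201)³ / (10⁻⁷) = 0.5433 A·m².

m ≈ 0.543 A·m²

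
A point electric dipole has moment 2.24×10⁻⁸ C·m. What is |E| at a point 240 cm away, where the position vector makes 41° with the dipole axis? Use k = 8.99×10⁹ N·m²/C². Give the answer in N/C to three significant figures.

E ≈ 24.0 N/C

At angle θ the dipole field magnitude is E = (kp/r³)·√(1 + 3cos²θ).
kp/r³ = (8.99×10⁹)(2.24×10⁻⁸) / (2.40)³ = 14.57 N/C.
√(1 + 3cos²41°) = √(1 + 3·0.5696) = √2.7088 ≈ 1.6458.
E ≈ 14.57 × 1.646 = 23.98 N/C.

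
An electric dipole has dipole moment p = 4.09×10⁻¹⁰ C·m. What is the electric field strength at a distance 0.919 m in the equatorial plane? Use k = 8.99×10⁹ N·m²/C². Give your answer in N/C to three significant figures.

E ≈ 4.74 N/C

On the perpendicular bisector E = kp/r³ (half the axial value at the same distance).
E = (8.99×10⁹)(4.09×10⁻¹⁰) / (0.919)³ = 4.737 N/C.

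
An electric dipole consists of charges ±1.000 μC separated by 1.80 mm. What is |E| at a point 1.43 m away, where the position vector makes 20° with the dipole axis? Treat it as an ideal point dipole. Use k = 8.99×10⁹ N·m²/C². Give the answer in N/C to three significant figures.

E ≈ 10.6 N/C

Dipole moment p = qd = (1.00×10⁻⁶ C)(0.00180 m) = 1.80×10⁻⁹ C·m.
At angle θ the dipole field magnitude is E = (kp/r³)·√(1 + 3cos²θ).
kp/r³ = (8.99×10⁹)(1.80×10⁻⁹) / (1.43)³ = 5.534 N/C.
√(1 + 3cos²20°) = √(1 + 3·0.8830) = √3.6491 ≈ 1.9103.
E ≈ 5.534 × 1.910 = 10.57 N/C.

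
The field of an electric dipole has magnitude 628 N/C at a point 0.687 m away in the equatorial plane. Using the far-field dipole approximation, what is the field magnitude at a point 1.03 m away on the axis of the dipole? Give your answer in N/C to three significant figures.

Dipole fields scale as 1/r³ in the far field.
The axial field is twice the equatorial field at the same r, so the geometry factor is 2/1.
E₂ = E₁ · (2/1) · (r₁/r₂)³ = 628 · 2 · (0.687/1.03)³.
(r₁/r₂)³ = (0.667)³ = 0.2967.
E₂ ≈ 372.7 N/C.

E ≈ 373 N/C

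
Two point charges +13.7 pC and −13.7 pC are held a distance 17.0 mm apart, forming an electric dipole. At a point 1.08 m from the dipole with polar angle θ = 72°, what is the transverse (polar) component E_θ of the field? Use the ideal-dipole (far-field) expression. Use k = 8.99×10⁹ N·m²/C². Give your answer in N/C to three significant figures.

Dipole moment p = qd = (1.37×10⁻¹¹ C)(0.0170 m) = 2.329×10⁻¹³ C·m.
For a dipole, E_θ = (kp sinθ)/r³.
kp/r³ = (8.99×10⁹)(2.329×10⁻¹³)/(1.08)³ = 0.001662 N/C.
E_θ = 0.001662·sin72° = 0.001581 N/C.

E_θ ≈ 0.00158 N/C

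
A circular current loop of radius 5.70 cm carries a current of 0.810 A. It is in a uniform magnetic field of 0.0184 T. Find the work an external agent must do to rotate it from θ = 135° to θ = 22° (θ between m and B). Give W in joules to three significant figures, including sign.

Magnetic moment m = IA = Iπa² = (0.810)·π·(0.0570)² = 0.008268 A·m².
W_ext = ΔU = −mB cosθ₂ + mB cosθ₁ = mB(cosθ₁ − cosθ₂).
W = (0.008268)(0.0184)·(cos135° − cos22°) = (1.521×10⁻⁴)·(-1.6343) = -2.486×10⁻⁴ J.

W ≈ -2.49×10⁻⁴ J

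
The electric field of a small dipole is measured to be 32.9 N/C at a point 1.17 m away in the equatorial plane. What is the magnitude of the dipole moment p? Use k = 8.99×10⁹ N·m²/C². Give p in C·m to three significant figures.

In the equatorial plane E = kp/r³, so p = Er³/(k).
p = (32.9)·(1.17)³ / (8.99×10⁹) = 5.861×10⁻⁹ C·m.

p ≈ 5.86×10⁻⁹ C·m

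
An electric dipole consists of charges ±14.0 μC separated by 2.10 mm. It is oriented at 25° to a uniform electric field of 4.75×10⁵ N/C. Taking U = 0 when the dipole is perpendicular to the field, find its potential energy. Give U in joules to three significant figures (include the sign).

U ≈ -0.0127 J

Dipole moment p = qd = (1.40×10⁻⁵ C)(0.00210 m) = 2.94×10⁻⁸ C·m.
U = −p·E = −pE cosθ.
U = −(2.94×10⁻⁸)(4.75×10⁵)·cos25° = -0.01266 J.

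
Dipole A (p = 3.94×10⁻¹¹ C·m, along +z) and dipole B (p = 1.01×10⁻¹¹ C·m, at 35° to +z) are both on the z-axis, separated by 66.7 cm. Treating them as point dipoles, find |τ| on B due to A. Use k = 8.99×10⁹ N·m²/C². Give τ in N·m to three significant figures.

The second dipole sits on the axis of the first, so the field there is axial: E₁ = 2kp₁/r³ along +z.
E₁ = 2(8.99×10⁹)(3.94×10⁻¹¹)/(0.667)³ = 2.387 N/C.
Torque on the second dipole: τ = p₂ E₁ sinθ.
τ = (1.01×10⁻¹¹)(2.387)·sin35° = 1.383×10⁻¹¹ N·m.

τ ≈ 1.38×10⁻¹¹ N·m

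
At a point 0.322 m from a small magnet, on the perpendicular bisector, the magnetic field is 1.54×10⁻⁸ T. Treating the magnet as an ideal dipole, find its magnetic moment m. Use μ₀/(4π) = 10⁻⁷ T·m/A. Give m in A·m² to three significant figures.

m ≈ 0.00514 A·m²

In the equatorial plane B = (μ₀/4π)·m/r³, so m = Br³·4π/(μ₀).
m = (1.54×10⁻⁸)·(0.322)³ / (10⁻⁷) = 0.005141 A·m².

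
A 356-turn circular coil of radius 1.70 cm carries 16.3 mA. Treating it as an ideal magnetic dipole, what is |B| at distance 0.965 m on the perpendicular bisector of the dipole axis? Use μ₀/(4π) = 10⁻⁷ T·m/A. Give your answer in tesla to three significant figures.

m = NIA = NIπa² = 356·(0.0163)·π·(0.0170)² = 0.005268 A·m².
In the equatorial plane B = (μ₀/4π)·m/r³ (half the axial value).
B = (10⁻⁷)·(0.005268) / (0.965)³ = 5.862×10⁻¹⁰ T.

B ≈ 5.86×10⁻¹⁰ T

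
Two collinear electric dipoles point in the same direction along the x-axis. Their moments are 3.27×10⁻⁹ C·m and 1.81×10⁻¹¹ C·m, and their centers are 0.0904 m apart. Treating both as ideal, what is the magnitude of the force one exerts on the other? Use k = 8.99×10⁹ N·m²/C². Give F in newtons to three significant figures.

On-axis field of dipole 1 at distance r: E = 2kp₁/r³. Force on dipole 2 is F = p₂·dE/dr (gradient along axis).
dE/dr = −6kp₁/r⁴, so |F| = 6kp₁p₂/r⁴ (attractive for aligned moments).
F = 6(8.99×10⁹)(3.27×10⁻⁹)(1.81×10⁻¹¹)/(0.0904)⁴ = 4.780×10⁻⁵ N.

F ≈ 4.78×10⁻⁵ N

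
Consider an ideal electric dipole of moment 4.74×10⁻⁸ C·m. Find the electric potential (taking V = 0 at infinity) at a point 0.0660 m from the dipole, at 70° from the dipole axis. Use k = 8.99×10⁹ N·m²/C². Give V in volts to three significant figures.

The dipole potential is V = kp cosθ / r².
V = (8.99×10⁹)(4.74×10⁻⁸)·cos70° / (0.0660)² = 3.346×10⁴ V.

V ≈ 3.35×10⁴ V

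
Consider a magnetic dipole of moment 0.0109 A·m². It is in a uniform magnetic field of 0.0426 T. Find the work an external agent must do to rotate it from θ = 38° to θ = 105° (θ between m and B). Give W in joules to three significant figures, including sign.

W ≈ 4.86×10⁻⁴ J

W_ext = ΔU = −mB cosθ₂ + mB cosθ₁ = mB(cosθ₁ − cosθ₂).
W = (0.0109)(0.0426)·(cos38° − cos105°) = (4.643×10⁻⁴)·(+1.0468) = 4.861×10⁻⁴ J.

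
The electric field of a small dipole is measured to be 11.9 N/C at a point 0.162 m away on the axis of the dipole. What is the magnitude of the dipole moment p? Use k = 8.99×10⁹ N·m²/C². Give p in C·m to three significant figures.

On axis E = 2kp/r³, so p = Er³/(2k).
p = (11.9)·(0.162)³ / (2·8.99×10⁹) = 2.814×10⁻¹² C·m.

p ≈ 2.81×10⁻¹² C·m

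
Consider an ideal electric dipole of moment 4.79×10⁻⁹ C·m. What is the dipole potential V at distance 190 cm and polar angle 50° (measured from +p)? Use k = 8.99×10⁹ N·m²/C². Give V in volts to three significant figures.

The dipole potential is V = kp cosθ / r².
V = (8.99×10⁹)(4.79×10⁻⁹)·cos50° / (1.90)² = 7.668 V.

V ≈ 7.67 V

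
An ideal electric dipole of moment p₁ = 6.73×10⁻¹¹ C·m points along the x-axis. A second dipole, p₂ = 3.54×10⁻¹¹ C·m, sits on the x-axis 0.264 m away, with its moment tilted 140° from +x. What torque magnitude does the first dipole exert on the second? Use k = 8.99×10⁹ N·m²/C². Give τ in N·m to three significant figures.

The second dipole sits on the axis of the first, so the field there is axial: E₁ = 2kp₁/r³ along +x.
E₁ = 2(8.99×10⁹)(6.73×10⁻¹¹)/(0.264)³ = 65.76 N/C.
Torque on the second dipole: τ = p₂ E₁ sinθ.
τ = (3.54×10⁻¹¹)(65.76)·sin140° = 1.496×10⁻⁹ N·m.

τ ≈ 1.50×10⁻⁹ N·m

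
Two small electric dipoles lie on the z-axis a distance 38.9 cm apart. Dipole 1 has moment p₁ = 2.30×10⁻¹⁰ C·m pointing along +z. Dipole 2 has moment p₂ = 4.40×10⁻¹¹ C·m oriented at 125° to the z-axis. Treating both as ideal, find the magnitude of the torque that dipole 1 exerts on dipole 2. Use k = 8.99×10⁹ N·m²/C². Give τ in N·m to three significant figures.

The second dipole sits on the axis of the first, so the field there is axial: E₁ = 2kp₁/r³ along +z.
E₁ = 2(8.99×10⁹)(2.30×10⁻¹⁰)/(0.389)³ = 70.25 N/C.
Torque on the second dipole: τ = p₂ E₁ sinθ.
τ = (4.40×10⁻¹¹)(70.25)·sin125° = 2.532×10⁻⁹ N·m.

τ ≈ 2.53×10⁻⁹ N·m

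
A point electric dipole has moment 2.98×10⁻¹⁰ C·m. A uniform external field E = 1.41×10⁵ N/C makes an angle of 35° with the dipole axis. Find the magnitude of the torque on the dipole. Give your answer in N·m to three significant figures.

Torque on an electric dipole: τ = pE sinθ.
τ = (2.98×10⁻¹⁰)(1.41×10⁵)·sin35° = 2.410×10⁻⁵ N·m.

τ ≈ 2.41×10⁻⁵ N·m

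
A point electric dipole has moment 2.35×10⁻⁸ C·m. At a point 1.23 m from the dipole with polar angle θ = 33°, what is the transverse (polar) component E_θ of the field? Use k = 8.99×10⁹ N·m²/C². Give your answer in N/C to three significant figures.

E_θ ≈ 61.8 N/C

For a dipole, E_θ = (kp sinθ)/r³.
kp/r³ = (8.99×10⁹)(2.35×10⁻⁸)/(1.23)³ = 113.5 N/C.
E_θ = 113.5·sin33° = 61.83 N/C.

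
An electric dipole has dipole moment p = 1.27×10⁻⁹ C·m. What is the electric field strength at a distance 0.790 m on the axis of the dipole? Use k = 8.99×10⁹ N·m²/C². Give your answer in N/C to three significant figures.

E ≈ 46.3 N/C

On the dipole axis E = 2kp/r³.
E = 2·(8.99×10⁹)(1.27×10⁻⁹) / (0.790)³ = 46.31 N/C.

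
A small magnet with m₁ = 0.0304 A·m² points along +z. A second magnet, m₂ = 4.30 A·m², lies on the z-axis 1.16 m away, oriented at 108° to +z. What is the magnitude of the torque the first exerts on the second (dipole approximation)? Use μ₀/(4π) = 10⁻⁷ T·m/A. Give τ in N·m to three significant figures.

τ ≈ 1.59×10⁻⁸ N·m

Dipole B is on the axis of dipole A, so B₁ there is axial: B₁ = (μ₀/4π)·2m₁/r³ along +z.
B₁ = 2(10⁻⁷)(0.0304)/(1.16)³ = 3.895×10⁻⁹ T.
τ = m₂ B₁ sinθ.
τ = (4.30)(3.895×10⁻⁹)·sin108° = 1.593×10⁻⁸ N·m.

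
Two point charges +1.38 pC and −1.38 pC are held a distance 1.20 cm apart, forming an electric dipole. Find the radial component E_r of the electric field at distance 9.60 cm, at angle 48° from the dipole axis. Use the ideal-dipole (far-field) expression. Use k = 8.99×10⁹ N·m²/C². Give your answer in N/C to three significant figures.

E_r ≈ 0.225 N/C

Dipole moment p = qd = (1.38×10⁻¹² C)(0.0120 m) = 1.656×10⁻¹⁴ C·m.
For a dipole, E_r = (2kp cosθ)/r³.
kp/r³ = (8.99×10⁹)(1.656×10⁻¹⁴)/(0.0960)³ = 0.1683 N/C.
E_r = 2·0.1683·cos48° = 0.2252 N/C.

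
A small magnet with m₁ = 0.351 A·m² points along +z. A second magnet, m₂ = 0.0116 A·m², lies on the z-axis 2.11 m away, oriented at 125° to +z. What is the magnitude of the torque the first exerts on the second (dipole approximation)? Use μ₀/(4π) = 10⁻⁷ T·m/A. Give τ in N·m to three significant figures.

τ ≈ 7.10×10⁻¹¹ N·m

Dipole B is on the axis of dipole A, so B₁ there is axial: B₁ = (μ₀/4π)·2m₁/r³ along +z.
B₁ = 2(10⁻⁷)(0.351)/(2.11)³ = 7.473×10⁻⁹ T.
τ = m₂ B₁ sinθ.
τ = (0.0116)(7.473×10⁻⁹)·sin125° = 7.101×10⁻¹¹ N·m.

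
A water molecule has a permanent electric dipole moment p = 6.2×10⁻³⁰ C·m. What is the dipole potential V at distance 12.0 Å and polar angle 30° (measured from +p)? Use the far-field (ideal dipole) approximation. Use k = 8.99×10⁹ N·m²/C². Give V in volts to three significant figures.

The dipole potential is V = kp cosθ / r².
V = (8.99×10⁹)(6.20×10⁻³⁰)·cos30° / (1.20×10⁻⁹)² = 0.03352 V.

V ≈ 0.0335 V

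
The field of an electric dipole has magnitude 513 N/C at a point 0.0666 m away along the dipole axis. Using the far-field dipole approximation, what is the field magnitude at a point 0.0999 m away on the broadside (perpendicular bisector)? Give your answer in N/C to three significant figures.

E ≈ 76.0 N/C

Dipole fields scale as 1/r³ in the far field.
The axial field is twice the equatorial field at the same r, so the geometry factor is 1/2.
E₂ = E₁ · (1/2) · (r₁/r₂)³ = 513 · 0.5 · (0.0666/0.0999)³.
(r₁/r₂)³ = (0.6667)³ = 0.2963.
E₂ ≈ 76.00 N/C.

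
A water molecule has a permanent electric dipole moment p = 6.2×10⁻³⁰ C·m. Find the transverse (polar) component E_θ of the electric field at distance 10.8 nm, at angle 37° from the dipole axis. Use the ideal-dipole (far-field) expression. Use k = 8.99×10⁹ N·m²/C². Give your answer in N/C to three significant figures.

E_θ ≈ 2.66×10⁴ N/C

For a dipole, E_θ = (kp sinθ)/r³.
kp/r³ = (8.99×10⁹)(6.20×10⁻³⁰)/(1.08×10⁻⁸)³ = 4.425×10⁴ N/C.
E_θ = 4.425×10⁴·sin37° = 2.663×10⁴ N/C.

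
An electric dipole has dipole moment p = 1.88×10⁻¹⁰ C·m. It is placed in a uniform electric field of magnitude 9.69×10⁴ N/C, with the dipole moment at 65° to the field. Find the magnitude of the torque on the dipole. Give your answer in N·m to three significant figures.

τ ≈ 1.65×10⁻⁵ N·m

Torque on an electric dipole: τ = pE sinθ.
τ = (1.88×10⁻¹⁰)(9.69×10⁴)·sin65° = 1.651×10⁻⁵ N·m.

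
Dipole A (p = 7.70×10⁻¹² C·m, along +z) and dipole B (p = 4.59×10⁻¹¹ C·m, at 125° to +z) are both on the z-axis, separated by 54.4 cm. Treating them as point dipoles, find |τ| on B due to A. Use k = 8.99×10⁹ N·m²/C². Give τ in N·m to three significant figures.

The second dipole sits on the axis of the first, so the field there is axial: E₁ = 2kp₁/r³ along +z.
E₁ = 2(8.99×10⁹)(7.70×10⁻¹²)/(0.544)³ = 0.8600 N/C.
Torque on the second dipole: τ = p₂ E₁ sinθ.
τ = (4.59×10⁻¹¹)(0.8600)·sin125° = 3.233×10⁻¹¹ N·m.

τ ≈ 3.23×10⁻¹¹ N·m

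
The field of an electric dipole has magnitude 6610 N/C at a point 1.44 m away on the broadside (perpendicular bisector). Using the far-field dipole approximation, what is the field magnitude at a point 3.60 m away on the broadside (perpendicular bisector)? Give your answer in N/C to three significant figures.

Dipole fields scale as 1/r³ in the far field; the geometry is the same at both points.
E₂ = E₁ · (r₁/r₂)³ = 6610 · (1.44/3.60)³.
(r₁/r₂)³ = (0.4)³ = 0.064.
E₂ ≈ 423.0 N/C.

E ≈ 423 N/C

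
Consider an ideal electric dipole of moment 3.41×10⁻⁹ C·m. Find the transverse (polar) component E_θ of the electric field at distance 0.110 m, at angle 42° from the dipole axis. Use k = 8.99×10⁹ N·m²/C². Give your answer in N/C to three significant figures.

E_θ ≈ 1.54×10⁴ N/C

For a dipole, E_θ = (kp sinθ)/r³.
kp/r³ = (8.99×10⁹)(3.41×10⁻⁹)/(0.110)³ = 2.303×10⁴ N/C.
E_θ = 2.303×10⁴·sin42° = 1.541×10⁴ N/C.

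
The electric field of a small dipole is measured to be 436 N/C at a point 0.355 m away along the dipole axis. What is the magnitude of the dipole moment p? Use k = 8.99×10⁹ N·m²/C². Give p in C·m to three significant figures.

p ≈ 1.08×10⁻⁹ C·m

On axis E = 2kp/r³, so p = Er³/(2k).
p = (436)·(0.355)³ / (2·8.99×10⁹) = 1.085×10⁻⁹ C·m.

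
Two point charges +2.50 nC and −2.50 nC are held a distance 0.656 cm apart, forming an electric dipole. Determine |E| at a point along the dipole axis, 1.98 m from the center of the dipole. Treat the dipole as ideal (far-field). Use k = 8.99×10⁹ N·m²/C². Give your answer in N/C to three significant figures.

Dipole moment p = qd = (2.50×10⁻⁹ C)(0.00656 m) = 1.64×10⁻¹¹ C·m.
On the dipole axis E = 2kp/r³.
E = 2·(8.99×10⁹)(1.64×10⁻¹¹) / (1.98)³ = 0.03799 N/C.

E ≈ 0.0380 N/C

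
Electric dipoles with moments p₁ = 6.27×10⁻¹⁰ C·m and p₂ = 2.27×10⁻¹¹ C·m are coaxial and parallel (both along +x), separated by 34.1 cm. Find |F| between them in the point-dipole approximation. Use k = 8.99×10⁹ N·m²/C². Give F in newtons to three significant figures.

F ≈ 5.68×10⁻⁸ N

On-axis field of dipole 1 at distance r: E = 2kp₁/r³. Force on dipole 2 is F = p₂·dE/dr (gradient along axis).
dE/dr = −6kp₁/r⁴, so |F| = 6kp₁p₂/r⁴ (attractive for aligned moments).
F = 6(8.99×10⁹)(6.27×10⁻¹⁰)(2.27×10⁻¹¹)/(0.341)⁴ = 5.678×10⁻⁸ N.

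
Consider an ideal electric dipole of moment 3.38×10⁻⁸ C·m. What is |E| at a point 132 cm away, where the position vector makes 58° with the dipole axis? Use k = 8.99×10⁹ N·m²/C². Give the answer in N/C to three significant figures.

At angle θ the dipole field magnitude is E = (kp/r³)·√(1 + 3cos²θ).
kp/r³ = (8.99×10⁹)(3.38×10⁻⁸) / (1.32)³ = 132.1 N/C.
√(1 + 3cos²58°) = √(1 + 3·0.2808) = √1.8424 ≈ 1.3574.
E ≈ 132.1 × 1.357 = 179.3 N/C.

E ≈ 179 N/C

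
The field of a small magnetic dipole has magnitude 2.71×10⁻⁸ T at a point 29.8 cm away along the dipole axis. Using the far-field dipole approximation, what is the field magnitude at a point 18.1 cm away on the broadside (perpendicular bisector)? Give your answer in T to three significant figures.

Dipole fields scale as 1/r³ in the far field.
The axial field is twice the equatorial field at the same r, so the geometry factor is 1/2.
B₂ = B₁ · (1/2) · (r₁/r₂)³ = 2.71×10⁻⁸ · 0.5 · (29.8/18.1)³.
(r₁/r₂)³ = (1.646)³ = 4.463.
B₂ ≈ 6.047×10⁻⁸ T.

B ≈ 6.05×10⁻⁸ T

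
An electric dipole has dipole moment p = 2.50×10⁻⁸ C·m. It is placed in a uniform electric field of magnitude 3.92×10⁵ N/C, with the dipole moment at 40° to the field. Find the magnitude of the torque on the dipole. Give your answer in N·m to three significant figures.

τ ≈ 0.00630 N·m

Torque on an electric dipole: τ = pE sinθ.
τ = (2.50×10⁻⁸)(3.92×10⁵)·sin40° = 0.006299 N·m.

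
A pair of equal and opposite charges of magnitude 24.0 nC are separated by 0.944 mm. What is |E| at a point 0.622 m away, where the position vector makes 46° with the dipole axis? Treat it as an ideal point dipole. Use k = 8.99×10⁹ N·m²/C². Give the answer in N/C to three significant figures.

Dipole moment p = qd = (2.40×10⁻⁸ C)(9.44×10⁻⁴ m) = 2.266×10⁻¹¹ C·m.
At angle θ the dipole field magnitude is E = (kp/r³)·√(1 + 3cos²θ).
kp/r³ = (8.99×10⁹)(2.266×10⁻¹¹) / (0.622)³ = 0.8465 N/C.
√(1 + 3cos²46°) = √(1 + 3·0.4826) = √2.4477 ≈ 1.5645.
E ≈ 0.8465 × 1.564 = 1.324 N/C.

E ≈ 1.32 N/C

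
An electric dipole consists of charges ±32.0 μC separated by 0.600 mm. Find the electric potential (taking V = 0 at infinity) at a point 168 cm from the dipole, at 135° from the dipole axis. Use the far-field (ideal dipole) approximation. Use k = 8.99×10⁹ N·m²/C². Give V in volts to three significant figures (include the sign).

Dipole moment p = qd = (3.20×10⁻⁵ C)(6.00×10⁻⁴ m) = 1.92×10⁻⁸ C·m.
The dipole potential is V = kp cosθ / r².
V = (8.99×10⁹)(1.92×10⁻⁸)·cos135° / (1.68)² = -43.24 V.

V ≈ -43.2 V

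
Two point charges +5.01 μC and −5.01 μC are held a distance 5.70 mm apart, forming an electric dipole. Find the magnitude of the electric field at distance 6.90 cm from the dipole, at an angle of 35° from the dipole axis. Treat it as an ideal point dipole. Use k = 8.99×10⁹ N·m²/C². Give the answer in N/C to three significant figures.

Dipole moment p = qd = (5.01×10⁻⁶ C)(0.00570 m) = 2.856×10⁻⁸ C·m.
At angle θ the dipole field magnitude is E = (kp/r³)·√(1 + 3cos²θ).
kp/r³ = (8.99×10⁹)(2.856×10⁻⁸) / (0.0690)³ = 7.816×10⁵ N/C.
√(1 + 3cos²35°) = √(1 + 3·0.6710) = √3.0130 ≈ 1.7358.
E ≈ 7.816×10⁵ × 1.736 = 1.357×10⁶ N/C.

E ≈ 1.36×10⁶ N/C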